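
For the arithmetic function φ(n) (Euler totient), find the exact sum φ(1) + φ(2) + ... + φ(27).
Σ_{n ≤ 27} φ(n) = 230

Compute φ(n) for each 1 ≤ n ≤ 27: φ(1) = 1, φ(2) = 1, φ(3) = 2, φ(4) = 2, φ(5) = 4, φ(6) = 2, φ(7) = 6, φ(8) = 4, φ(9) = 6, φ(10) = 4, φ(11) = 10, φ(12) = 4, φ(13) = 12, φ(14) = 6, φ(15) = 8, φ(16) = 8, φ(17) = 16, φ(18) = 6, φ(19) = 18, φ(20) = 8, φ(21) = 12, φ(22) = 10, φ(23) = 22, φ(24) = 8, φ(25) = 20, φ(26) = 12, φ(27) = 18. Summing all 27 values: 230. (Average order: Σ_{n ≤ x} φ(n) ~ (3/π²) x². For x = 27, (3/π²)·27² ≈ 221.59.)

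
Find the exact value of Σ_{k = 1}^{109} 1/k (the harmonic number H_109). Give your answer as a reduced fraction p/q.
H_109 = 8921300974621008344560891131674592385138744074343/1691837260754386654006214227002266112914383247040

Direct summation: H_109 = 1 + 1/2 + ... + 1/109. The least common denominator is lcm(1, ..., 109) = 8459186303771933270031071135011330564571916235200; over this denominator the numerator is 8459186303771933270031071135011330564571916235200 + 4229593151885966635015535567505665282285958117600 + 2819728767923977756677023711670443521523972078400 + 2114796575942983317507767783752832641142979058800 + 1691837260754386654006214227002266112914383247040 + 1409864383961988878338511855835221760761986039200 + 1208455186253133324290153019287332937795988033600 + 1057398287971491658753883891876416320571489529400 + 939909589307992585559007903890147840507990692800 + 845918630377193327003107113501133056457191623520 + 769016936706539388184642830455575505870174203200 + 704932191980994439169255927917610880380993019600 + 650706638751687174617774702693179274197839710400 + 604227593126566662145076509643666468897994016800 + 563945753584795551335404742334088704304794415680 + 528699143985745829376941945938208160285744764700 + 497599194339525486472415949118313562621877425600 + 469954794653996292779503951945073920253995346400 + 445220331777470172106898480790070029714311380800 + 422959315188596663501553556750566528228595811760 + 402818395417711108096717673095777645931996011200 + 384508468353269694092321415227787752935087101600 + 367790708859649272610046571087449154981387662400 + 352466095990497219584627963958805440190496509800 + 338367452150877330801242845400453222582876649408 + 325353319375843587308887351346589637098919855200 + 313303196435997528519669301296715946835996897600 + 302113796563283331072538254821833234448997008400 + 291696079440411492070036935690045881536962628800 + 281972876792397775667702371167044352152397207840 + 272876977541030105484873262419720340792642459200 + 264349571992872914688470972969104080142872382350 + 256338978902179796061547610151858501956724734400 + 248799597169762743236207974559156781310938712800 + 241691037250626664858030603857466587559197606720 + 234977397326998146389751975972536960126997673200 + 228626656858700899190028949594900826069511249600 + 222610165888735086053449240395035014857155690400 + 216902212917229058205924900897726424732613236800 + 211479657594298331750776778375283264114297905880 + 206321617165169104147099295975886111331022347200 + 201409197708855554048358836547888822965998005600 + 196725262878417052791420258953751873594695726400 + 192254234176634847046160707613893876467543550800 + 187981917861598517111801580778029568101598138560 + 183895354429824636305023285543724577490693831200 + 179982687314296452553852577340666607756849281600 + 176233047995248609792313981979402720095248254900 + 172636455179019046327164717041047562542284004800 + 169183726075438665400621422700226611291438324704 + 165866398113175162157471983039437854207292475200 + 162676659687921793654443675673294818549459927600 + 159607288750413835283605115754930765369281438400 + 156651598217998764259834650648357973417998448800 + 153803387341307877636928566091115101174034840640 + 151056898281641665536269127410916617224498504200 + 148406777259156724035632826930023343238103793600 + 145848039720205746035018467845022940768481314400 + 143376039046981919831035103983242890924947732800 + 140986438396198887833851185583522176076198603920 + 138675185307736610984115920246087386304457643200 + 136438488770515052742436631209860170396321229600 + 134272798472570369365572557698592548643998670400 + 132174785996436457344235486484552040071436191175 + 130141327750337434923554940538635854839567942080 + 128169489451089898030773805075929250978362367200 + 126256511996596018955687628880766127829431585600 + 124399798584881371618103987279578390655469356400 + 122596902953216424203348857029149718327129220800 + 120845518625313332429015301928733293779598803360 + 119143469067210327746916494859314514993970651200 + 117488698663499073194875987986268480063498836600 + 115879264435231962603165358013853843350300222400 + 114313328429350449595014474797450413034755624800 + 112789150716959110267080948466817740860958883136 + 111305082944367543026724620197517507428577845200 + 109859562386648484026377547207939357981453457600 + 108451106458614529102962450448863212366306618400 + 107078307642682699620646470063434564108505268800 + 105739828797149165875388389187641632057148952940 + 104434398811999176173223100432238648945332299200 + 103160808582584552073549647987943055665511173600 + 101917907274360641807603266686883500777974894400 + 100704598854427777024179418273944411482999002800 + 99519838867905097294483189823662712524375485120 + 98362631439208526395710129476875936797347863200 + 97232026480137164023345645230015293845654209600 + 96127117088317423523080353806946938233771775400 + 95047037121032958090236754325970006343504676800 + 93990958930799258555900790389014784050799069280 + 92958091250241024945396386099025610599691387200 + 91947677214912318152511642771862288745346915600 + 90958992513676701828291087473240113597547486400 + 89991343657148226276926288670333303878424640800 + 89044066355494034421379696158014005942862276160 + 88116523997624304896156990989701360047624127450 + 87208106224452920309598671494962170768782641600 + 86318227589509523163582358520523781271142002400 + 85446326300726598687182536717286167318908244800 + 84591863037719332700310711350113305645719162352 + 83754319839326071980505654802092381827444715200 + 82933199056587581078735991519718927103646237600 + 82128022366717798738165739174867287034678798400 + 81338329843960896827221837836647409274729963800 + 80563679083542221619343534619155529186399202240 + 79803644375206917641802557877465382684640719200 + 79057815923102180093748328364591874435251553600 + 78325799108999382129917325324178986708999224400 + 77607213796072782293863037935883766647448772800 = 44606504873105041722804455658372961925693720371715, so H_109 = 44606504873105041722804455658372961925693720371715/8459186303771933270031071135011330564571916235200; reducing by gcd(44606504873105041722804455658372961925693720371715, 8459186303771933270031071135011330564571916235200) = 5 gives 8921300974621008344560891131674592385138744074343/1691837260754386654006214227002266112914383247040 ≈ 5.27314. (The PNT-adjacent estimate ln(109) + γ ≈ 5.26856 matches within O(1/n).)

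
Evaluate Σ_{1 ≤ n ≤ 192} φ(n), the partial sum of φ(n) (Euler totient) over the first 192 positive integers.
Σ_{n ≤ 192} φ(n) = 11230

Compute φ(n) for each 1 ≤ n ≤ 192: φ(1) = 1, φ(2) = 1, φ(3) = 2, φ(4) = 2, φ(5) = 4, φ(6) = 2, φ(7) = 6, φ(8) = 4, φ(9) = 6, φ(10) = 4, φ(11) = 10, φ(12) = 4, φ(13) = 12, φ(14) = 6, φ(15) = 8, φ(16) = 8, φ(17) = 16, φ(18) = 6, φ(19) = 18, φ(20) = 8, φ(21) = 12, φ(22) = 10, φ(23) = 22, φ(24) = 8, φ(25) = 20, φ(26) = 12, φ(27) = 18, φ(28) = 12, φ(29) = 28, φ(30) = 8, φ(31) = 30, φ(32) = 16, φ(33) = 20, φ(34) = 16, φ(35) = 24, φ(36) = 12, φ(37) = 36, φ(38) = 18, φ(39) = 24, φ(40) = 16, φ(41) = 40, φ(42) = 12, φ(43) = 42, φ(44) = 20, φ(45) = 24, φ(46) = 22, φ(47) = 46, φ(48) = 16, φ(49) = 42, φ(50) = 20, φ(51) = 32, φ(52) = 24, φ(53) = 52, φ(54) = 18, φ(55) = 40, φ(56) = 24, φ(57) = 36, φ(58) = 28, φ(59) = 58, φ(60) = 16, φ(61) = 60, φ(62) = 30, φ(63) = 36, φ(64) = 32, φ(65) = 48, φ(66) = 20, φ(67) = 66, φ(68) = 32, φ(69) = 44, φ(70) = 24, φ(71) = 70, φ(72) = 24, φ(73) = 72, φ(74) = 36, φ(75) = 40, φ(76) = 36, φ(77) = 60, φ(78) = 24, φ(79) = 78, φ(80) = 32, φ(81) = 54, φ(82) = 40, φ(83) = 82, φ(84) = 24, φ(85) = 64, φ(86) = 42, φ(87) = 56, φ(88) = 40, φ(89) = 88, φ(90) = 24, φ(91) = 72, φ(92) = 44, φ(93) = 60, φ(94) = 46, φ(95) = 72, φ(96) = 32, φ(97) = 96, φ(98) = 42, φ(99) = 60, φ(100) = 40, φ(101) = 100, φ(102) = 32, φ(103) = 102, φ(104) = 48, φ(105) = 48, φ(106) = 52, φ(107) = 106, φ(108) = 36, φ(109) = 108, φ(110) = 40, φ(111) = 72, φ(112) = 48, φ(113) = 112, φ(114) = 36, φ(115) = 88, φ(116) = 56, φ(117) = 72, φ(118) = 58, φ(119) = 96, φ(120) = 32, φ(121) = 110, φ(122) = 60, φ(123) = 80, φ(124) = 60, φ(125) = 100, φ(126) = 36, φ(127) = 126, φ(128) = 64, φ(129) = 84, φ(130) = 48, φ(131) = 130, φ(132) = 40, φ(133) = 108, φ(134) = 66, φ(135) = 72, φ(136) = 64, φ(137) = 136, φ(138) = 44, φ(139) = 138, φ(140) = 48, φ(141) = 92, φ(142) = 70, φ(143) = 120, φ(144) = 48, φ(145) = 112, φ(146) = 72, φ(147) = 84, φ(148) = 72, φ(149) = 148, φ(150) = 40, φ(151) = 150, φ(152) = 72, φ(153) = 96, φ(154) = 60, φ(155) = 120, φ(156) = 48, φ(157) = 156, φ(158) = 78, φ(159) = 104, φ(160) = 64, φ(161) = 132, φ(162) = 54, φ(163) = 162, φ(164) = 80, φ(165) = 80, φ(166) = 82, φ(167) = 166, φ(168) = 48, φ(169) = 156, φ(170) = 64, φ(171) = 108, φ(172) = 84, φ(173) = 172, φ(174) = 56, φ(175) = 120, φ(176) = 80, φ(177) = 116, φ(178) = 88, φ(179) = 178, φ(180) = 48, φ(181) = 180, φ(182) = 72, φ(183) = 120, φ(184) = 88, φ(185) = 144, φ(186) = 60, φ(187) = 160, φ(188) = 92, φ(189) = 108, φ(190) = 72, φ(191) = 190, φ(192) = 64. Summing all 192 values: 11230. (Average order: Σ_{n ≤ x} φ(n) ~ (3/π²) x². For x = 192, (3/π²)·192² ≈ 11205.31.)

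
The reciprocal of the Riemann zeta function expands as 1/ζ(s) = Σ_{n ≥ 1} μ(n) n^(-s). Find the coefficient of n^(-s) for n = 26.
μ(26) = 1

Factor n = 26 = 2 · 13. μ(n) = 0 if any exponent ≥ 2 (not squarefree); otherwise μ(n) = (−1)^{ω(n)} where ω(n) is the number of distinct prime factors. Applying: μ(26) = 1.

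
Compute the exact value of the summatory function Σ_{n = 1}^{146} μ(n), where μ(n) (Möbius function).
Σ_{n ≤ 146} μ(n) = 1

Compute μ(n) for each 1 ≤ n ≤ 146: μ(1) = 1, μ(2) = -1, μ(3) = -1, μ(4) = 0, μ(5) = -1, μ(6) = 1, μ(7) = -1, μ(8) = 0, μ(9) = 0, μ(10) = 1, μ(11) = -1, μ(12) = 0, μ(13) = -1, μ(14) = 1, μ(15) = 1, μ(16) = 0, μ(17) = -1, μ(18) = 0, μ(19) = -1, μ(20) = 0, μ(21) = 1, μ(22) = 1, μ(23) = -1, μ(24) = 0, μ(25) = 0, μ(26) = 1, μ(27) = 0, μ(28) = 0, μ(29) = -1, μ(30) = -1, μ(31) = -1, μ(32) = 0, μ(33) = 1, μ(34) = 1, μ(35) = 1, μ(36) = 0, μ(37) = -1, μ(38) = 1, μ(39) = 1, μ(40) = 0, μ(41) = -1, μ(42) = -1, μ(43) = -1, μ(44) = 0, μ(45) = 0, μ(46) = 1, μ(47) = -1, μ(48) = 0, μ(49) = 0, μ(50) = 0, μ(51) = 1, μ(52) = 0, μ(53) = -1, μ(54) = 0, μ(55) = 1, μ(56) = 0, μ(57) = 1, μ(58) = 1, μ(59) = -1, μ(60) = 0, μ(61) = -1, μ(62) = 1, μ(63) = 0, μ(64) = 0, μ(65) = 1, μ(66) = -1, μ(67) = -1, μ(68) = 0, μ(69) = 1, μ(70) = -1, μ(71) = -1, μ(72) = 0, μ(73) = -1, μ(74) = 1, μ(75) = 0, μ(76) = 0, μ(77) = 1, μ(78) = -1, μ(79) = -1, μ(80) = 0, μ(81) = 0, μ(82) = 1, μ(83) = -1, μ(84) = 0, μ(85) = 1, μ(86) = 1, μ(87) = 1, μ(88) = 0, μ(89) = -1, μ(90) = 0, μ(91) = 1, μ(92) = 0, μ(93) = 1, μ(94) = 1, μ(95) = 1, μ(96) = 0, μ(97) = -1, μ(98) = 0, μ(99) = 0, μ(100) = 0, μ(101) = -1, μ(102) = -1, μ(103) = -1, μ(104) = 0, μ(105) = -1, μ(106) = 1, μ(107) = -1, μ(108) = 0, μ(109) = -1, μ(110) = -1, μ(111) = 1, μ(112) = 0, μ(113) = -1, μ(114) = -1, μ(115) = 1, μ(116) = 0, μ(117) = 0, μ(118) = 1, μ(119) = 1, μ(120) = 0, μ(121) = 0, μ(122) = 1, μ(123) = 1, μ(124) = 0, μ(125) = 0, μ(126) = 0, μ(127) = -1, μ(128) = 0, μ(129) = 1, μ(130) = -1, μ(131) = -1, μ(132) = 0, μ(133) = 1, μ(134) = 1, μ(135) = 0, μ(136) = 0, μ(137) = -1, μ(138) = -1, μ(139) = -1, μ(140) = 0, μ(141) = 1, μ(142) = 1, μ(143) = 1, μ(144) = 0, μ(145) = 1, μ(146) = 1. Summing all 146 values: 1. (Mertens function M(x) = Σ_{n ≤ x} μ(n); on average M(x) should be small (PNT ⟺ M(x) = o(x)).)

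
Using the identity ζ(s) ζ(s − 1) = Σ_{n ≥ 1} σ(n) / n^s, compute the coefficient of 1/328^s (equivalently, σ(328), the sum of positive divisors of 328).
σ(328) = 630

In the product (Σ m^0/m^s)(Σ k / k^s) = Σ (Σ_{d | n} d) / n^s, the coefficient of 1/n^s is σ(n) = Σ_{d | n} d. For n = 328, divisors are [1, 2, 4, 8, 41, 82, 164, 328]; summing: σ(328) = 630.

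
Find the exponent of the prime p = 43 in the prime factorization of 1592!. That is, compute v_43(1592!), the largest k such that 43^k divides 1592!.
v_43(1592!) = 37

Legendre's formula: v_p(n!) = Σ_{k ≥ 1} ⌊n / p^k⌋. For p = 43, n = 1592, the terms are:
  ⌊1592/43^1⌋ = ⌊1592/43⌋ = 37
(the next term ⌊1592/43^2⌋ = 0, terminating the sum). Summing: v_43(1592!) = 37 = 37.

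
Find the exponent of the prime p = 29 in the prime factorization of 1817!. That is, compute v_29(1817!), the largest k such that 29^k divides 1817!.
v_29(1817!) = 64

Legendre's formula: v_p(n!) = Σ_{k ≥ 1} ⌊n / p^k⌋. For p = 29, n = 1817, the terms are:
  ⌊1817/29^1⌋ = ⌊1817/29⌋ = 62
  ⌊1817/29^2⌋ = ⌊1817/841⌋ = 2
(the next term ⌊1817/29^3⌋ = 0, terminating the sum). Summing: v_29(1817!) = 62 + 2 = 64.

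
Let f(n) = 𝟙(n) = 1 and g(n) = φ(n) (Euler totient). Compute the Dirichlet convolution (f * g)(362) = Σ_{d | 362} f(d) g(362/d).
(𝟙 * φ)(362) = 362

Divisors of 362: [1, 2, 181, 362]. For each d | 362:
  d = 1: 𝟙(1) · φ(362/1) = 1 · 180 = 180
  d = 2: 𝟙(2) · φ(362/2) = 1 · 180 = 180
  d = 181: 𝟙(181) · φ(362/181) = 1 · 1 = 1
  d = 362: 𝟙(362) · φ(362/362) = 1 · 1 = 1
Summing: (𝟙 * φ)(362) = 180 + 180 + 1 + 1 = 362.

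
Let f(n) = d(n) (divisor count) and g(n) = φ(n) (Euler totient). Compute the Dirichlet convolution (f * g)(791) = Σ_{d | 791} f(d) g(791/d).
(d * φ)(791) = 912

Divisors of 791: [1, 7, 113, 791]. For each d | 791:
  d = 1: d(1) · φ(791/1) = 1 · 672 = 672
  d = 7: d(7) · φ(791/7) = 2 · 112 = 224
  d = 113: d(113) · φ(791/113) = 2 · 6 = 12
  d = 791: d(791) · φ(791/791) = 4 · 1 = 4
Summing: (d * φ)(791) = 672 + 224 + 12 + 4 = 912.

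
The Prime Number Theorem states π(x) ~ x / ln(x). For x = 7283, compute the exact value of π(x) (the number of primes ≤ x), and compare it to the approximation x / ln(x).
π(7283) = 929;  x/ln(x) ≈ 818.93;  relative error ≈ 11.85%.

Directly count primes up to 7283: π(7283) = 929. The PNT approximation gives 7283/ln(7283) ≈ 7283/8.89330 ≈ 818.93. Relative error (π(x) − x/ln(x)) / π(x) ≈ 11.85%; the approximation is known to undercount slightly (Li(x) is a better estimate).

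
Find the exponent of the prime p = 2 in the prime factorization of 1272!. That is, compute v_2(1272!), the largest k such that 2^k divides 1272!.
v_2(1272!) = 1266

Legendre's formula: v_p(n!) = Σ_{k ≥ 1} ⌊n / p^k⌋. For p = 2, n = 1272, the terms are:
  ⌊1272/2^1⌋ = ⌊1272/2⌋ = 636
  ⌊1272/2^2⌋ = ⌊1272/4⌋ = 318
  ⌊1272/2^3⌋ = ⌊1272/8⌋ = 159
  ⌊1272/2^4⌋ = ⌊1272/16⌋ = 79
  ⌊1272/2^5⌋ = ⌊1272/32⌋ = 39
  ⌊1272/2^6⌋ = ⌊1272/64⌋ = 19
  ⌊1272/2^7⌋ = ⌊1272/128⌋ = 9
  ⌊1272/2^8⌋ = ⌊1272/256⌋ = 4
  ⌊1272/2^9⌋ = ⌊1272/512⌋ = 2
  ⌊1272/2^10⌋ = ⌊1272/1024⌋ = 1
(the next term ⌊1272/2^11⌋ = 0, terminating the sum). Summing: v_2(1272!) = 636 + 318 + 159 + 79 + 39 + 19 + 9 + 4 + 2 + 1 = 1266.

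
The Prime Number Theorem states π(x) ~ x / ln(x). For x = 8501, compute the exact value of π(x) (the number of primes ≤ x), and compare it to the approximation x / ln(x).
π(8501) = 1060;  x/ln(x) ≈ 939.55;  relative error ≈ 11.36%.

Directly count primes up to 8501: π(8501) = 1060. The PNT approximation gives 8501/ln(8501) ≈ 8501/9.04794 ≈ 939.55. Relative error (π(x) − x/ln(x)) / π(x) ≈ 11.36%; the approximation is known to undercount slightly (Li(x) is a better estimate).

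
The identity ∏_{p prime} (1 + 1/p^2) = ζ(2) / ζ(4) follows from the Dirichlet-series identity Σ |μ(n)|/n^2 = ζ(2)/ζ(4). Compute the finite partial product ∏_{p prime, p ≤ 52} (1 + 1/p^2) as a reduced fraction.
∏ = 101793085732936000000000/67237345888235944242129

The primes p ≤ 52 are [2, 3, 5, 7, 11, 13, 17, 19, 23, 29, 31, 37, 41, 43, 47]. For each, (1 + 1/p^2) = (p^2 + 1)/p^2. Multiplying these fractions over p ∈ [2, 3, 5, 7, 11, 13, 17, 19, 23, 29, 31, 37, 41, 43, 47] gives 101793085732936000000000/67237345888235944242129. (In the limit P → ∞ this tends to ζ(2)/ζ(4).)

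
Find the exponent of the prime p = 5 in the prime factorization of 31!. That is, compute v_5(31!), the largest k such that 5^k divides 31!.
v_5(31!) = 7

Legendre's formula: v_p(n!) = Σ_{k ≥ 1} ⌊n / p^k⌋. For p = 5, n = 31, the terms are:
  ⌊31/5^1⌋ = ⌊31/5⌋ = 6
  ⌊31/5^2⌋ = ⌊31/25⌋ = 1
(the next term ⌊31/5^3⌋ = 0, terminating the sum). Summing: v_5(31!) = 6 + 1 = 7.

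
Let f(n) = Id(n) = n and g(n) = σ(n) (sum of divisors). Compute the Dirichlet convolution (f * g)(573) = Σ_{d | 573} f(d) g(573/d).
(Id * σ)(573) = 2681

Divisors of 573: [1, 3, 191, 573]. For each d | 573:
  d = 1: Id(1) · σ(573/1) = 1 · 768 = 768
  d = 3: Id(3) · σ(573/3) = 3 · 192 = 576
  d = 191: Id(191) · σ(573/191) = 191 · 4 = 764
  d = 573: Id(573) · σ(573/573) = 573 · 1 = 573
Summing: (Id * σ)(573) = 768 + 576 + 764 + 573 = 2681.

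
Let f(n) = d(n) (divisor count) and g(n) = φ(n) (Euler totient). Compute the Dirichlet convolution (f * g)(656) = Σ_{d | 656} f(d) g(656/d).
(d * φ)(656) = 1302

Divisors of 656: [1, 2, 4, 8, 16, 41, 82, 164, 328, 656]. For each d | 656:
  d = 1: d(1) · φ(656/1) = 1 · 320 = 320
  d = 2: d(2) · φ(656/2) = 2 · 160 = 320
  d = 4: d(4) · φ(656/4) = 3 · 80 = 240
  d = 8: d(8) · φ(656/8) = 4 · 40 = 160
  d = 16: d(16) · φ(656/16) = 5 · 40 = 200
  d = 41: d(41) · φ(656/41) = 2 · 8 = 16
  d = 82: d(82) · φ(656/82) = 4 · 4 = 16
  d = 164: d(164) · φ(656/164) = 6 · 2 = 12
  d = 328: d(328) · φ(656/328) = 8 · 1 = 8
  d = 656: d(656) · φ(656/656) = 10 · 1 = 10
Summing: (d * φ)(656) = 320 + 320 + 240 + 160 + 200 + 16 + 16 + 12 + 8 + 10 = 1302.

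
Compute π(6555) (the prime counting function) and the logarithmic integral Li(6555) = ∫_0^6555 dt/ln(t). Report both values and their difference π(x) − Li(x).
π(6555) = 847;  Li(6555) ≈ 863.88;  π(x) − Li(x) ≈ -16.88.

Direct count of primes ≤ 6555 gives π(6555) = 847. Numerical evaluation of the logarithmic integral gives Li(6555) ≈ 863.88. The difference π(x) − Li(x) ≈ -16.88 is typically negative for small/moderate x (Li(x) overestimates), though Littlewood's theorem shows this sign changes infinitely often.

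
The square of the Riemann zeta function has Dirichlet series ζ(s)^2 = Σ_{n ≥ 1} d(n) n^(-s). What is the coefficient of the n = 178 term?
d(178) = 4

ζ(s)^2 = (Σ 1/m^s)(Σ 1/k^s). The coefficient of 1/n^s in the product is the number of ordered pairs (m, k) with mk = n, which equals d(n). For n = 178, divisors are [1, 2, 89, 178], so d(178) = 4.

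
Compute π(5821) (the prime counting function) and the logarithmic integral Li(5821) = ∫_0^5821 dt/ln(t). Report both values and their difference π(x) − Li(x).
π(5821) = 764;  Li(5821) ≈ 779.80;  π(x) − Li(x) ≈ -15.80.

Direct count of primes ≤ 5821 gives π(5821) = 764. Numerical evaluation of the logarithmic integral gives Li(5821) ≈ 779.80. The difference π(x) − Li(x) ≈ -15.80 is typically negative for small/moderate x (Li(x) overestimates), though Littlewood's theorem shows this sign changes infinitely often.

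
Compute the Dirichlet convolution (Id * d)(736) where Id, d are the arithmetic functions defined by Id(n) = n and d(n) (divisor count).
(Id * d)(736) = 3000

Divisors of 736: [1, 2, 4, 8, 16, 23, 32, 46, 92, 184, 368, 736]. For each d | 736:
  d = 1: Id(1) · d(736/1) = 1 · 12 = 12
  d = 2: Id(2) · d(736/2) = 2 · 10 = 20
  d = 4: Id(4) · d(736/4) = 4 · 8 = 32
  d = 8: Id(8) · d(736/8) = 8 · 6 = 48
  d = 16: Id(16) · d(736/16) = 16 · 4 = 64
  d = 23: Id(23) · d(736/23) = 23 · 6 = 138
  d = 32: Id(32) · d(736/32) = 32 · 2 = 64
  d = 46: Id(46) · d(736/46) = 46 · 5 = 230
  d = 92: Id(92) · d(736/92) = 92 · 4 = 368
  d = 184: Id(184) · d(736/184) = 184 · 3 = 552
  d = 368: Id(368) · d(736/368) = 368 · 2 = 736
  d = 736: Id(736) · d(736/736) = 736 · 1 = 736
Summing: (Id * d)(736) = 12 + 20 + 32 + 48 + 64 + 138 + 64 + 230 + 368 + 552 + 736 + 736 = 3000.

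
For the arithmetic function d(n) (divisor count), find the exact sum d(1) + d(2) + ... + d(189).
Σ_{n ≤ 189} d(n) = 1023

Compute d(n) for each 1 ≤ n ≤ 189: d(1) = 1, d(2) = 2, d(3) = 2, d(4) = 3, d(5) = 2, d(6) = 4, d(7) = 2, d(8) = 4, d(9) = 3, d(10) = 4, d(11) = 2, d(12) = 6, d(13) = 2, d(14) = 4, d(15) = 4, d(16) = 5, d(17) = 2, d(18) = 6, d(19) = 2, d(20) = 6, d(21) = 4, d(22) = 4, d(23) = 2, d(24) = 8, d(25) = 3, d(26) = 4, d(27) = 4, d(28) = 6, d(29) = 2, d(30) = 8, d(31) = 2, d(32) = 6, d(33) = 4, d(34) = 4, d(35) = 4, d(36) = 9, d(37) = 2, d(38) = 4, d(39) = 4, d(40) = 8, d(41) = 2, d(42) = 8, d(43) = 2, d(44) = 6, d(45) = 6, d(46) = 4, d(47) = 2, d(48) = 10, d(49) = 3, d(50) = 6, d(51) = 4, d(52) = 6, d(53) = 2, d(54) = 8, d(55) = 4, d(56) = 8, d(57) = 4, d(58) = 4, d(59) = 2, d(60) = 12, d(61) = 2, d(62) = 4, d(63) = 6, d(64) = 7, d(65) = 4, d(66) = 8, d(67) = 2, d(68) = 6, d(69) = 4, d(70) = 8, d(71) = 2, d(72) = 12, d(73) = 2, d(74) = 4, d(75) = 6, d(76) = 6, d(77) = 4, d(78) = 8, d(79) = 2, d(80) = 10, d(81) = 5, d(82) = 4, d(83) = 2, d(84) = 12, d(85) = 4, d(86) = 4, d(87) = 4, d(88) = 8, d(89) = 2, d(90) = 12, d(91) = 4, d(92) = 6, d(93) = 4, d(94) = 4, d(95) = 4, d(96) = 12, d(97) = 2, d(98) = 6, d(99) = 6, d(100) = 9, d(101) = 2, d(102) = 8, d(103) = 2, d(104) = 8, d(105) = 8, d(106) = 4, d(107) = 2, d(108) = 12, d(109) = 2, d(110) = 8, d(111) = 4, d(112) = 10, d(113) = 2, d(114) = 8, d(115) = 4, d(116) = 6, d(117) = 6, d(118) = 4, d(119) = 4, d(120) = 16, d(121) = 3, d(122) = 4, d(123) = 4, d(124) = 6, d(125) = 4, d(126) = 12, d(127) = 2, d(128) = 8, d(129) = 4, d(130) = 8, d(131) = 2, d(132) = 12, d(133) = 4, d(134) = 4, d(135) = 8, d(136) = 8, d(137) = 2, d(138) = 8, d(139) = 2, d(140) = 12, d(141) = 4, d(142) = 4, d(143) = 4, d(144) = 15, d(145) = 4, d(146) = 4, d(147) = 6, d(148) = 6, d(149) = 2, d(150) = 12, d(151) = 2, d(152) = 8, d(153) = 6, d(154) = 8, d(155) = 4, d(156) = 12, d(157) = 2, d(158) = 4, d(159) = 4, d(160) = 12, d(161) = 4, d(162) = 10, d(163) = 2, d(164) = 6, d(165) = 8, d(166) = 4, d(167) = 2, d(168) = 16, d(169) = 3, d(170) = 8, d(171) = 6, d(172) = 6, d(173) = 2, d(174) = 8, d(175) = 6, d(176) = 10, d(177) = 4, d(178) = 4, d(179) = 2, d(180) = 18, d(181) = 2, d(182) = 8, d(183) = 4, d(184) = 8, d(185) = 4, d(186) = 8, d(187) = 4, d(188) = 6, d(189) = 8. Summing all 189 values: 1023. (Dirichlet's divisor formula: Σ_{n ≤ x} d(n) = x ln(x) + (2γ − 1) x + O(√x). For x = 189, the asymptotic estimate is ≈ 1019.88.)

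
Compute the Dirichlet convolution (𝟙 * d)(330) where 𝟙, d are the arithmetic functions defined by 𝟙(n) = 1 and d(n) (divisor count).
(𝟙 * d)(330) = 81

Divisors of 330: [1, 2, 3, 5, 6, 10, 11, 15, 22, 30, 33, 55, 66, 110, 165, 330]. For each d | 330:
  d = 1: 𝟙(1) · d(330/1) = 1 · 16 = 16
  d = 2: 𝟙(2) · d(330/2) = 1 · 8 = 8
  d = 3: 𝟙(3) · d(330/3) = 1 · 8 = 8
  d = 5: 𝟙(5) · d(330/5) = 1 · 8 = 8
  d = 6: 𝟙(6) · d(330/6) = 1 · 4 = 4
  d = 10: 𝟙(10) · d(330/10) = 1 · 4 = 4
  d = 11: 𝟙(11) · d(330/11) = 1 · 8 = 8
  d = 15: 𝟙(15) · d(330/15) = 1 · 4 = 4
  d = 22: 𝟙(22) · d(330/22) = 1 · 4 = 4
  d = 30: 𝟙(30) · d(330/30) = 1 · 2 = 2
  d = 33: 𝟙(33) · d(330/33) = 1 · 4 = 4
  d = 55: 𝟙(55) · d(330/55) = 1 · 4 = 4
  d = 66: 𝟙(66) · d(330/66) = 1 · 2 = 2
  d = 110: 𝟙(110) · d(330/110) = 1 · 2 = 2
  d = 165: 𝟙(165) · d(330/165) = 1 · 2 = 2
  d = 330: 𝟙(330) · d(330/330) = 1 · 1 = 1
Summing: (𝟙 * d)(330) = 16 + 8 + 8 + 8 + 4 + 4 + 8 + 4 + 4 + 2 + 4 + 4 + 2 + 2 + 2 + 1 = 81.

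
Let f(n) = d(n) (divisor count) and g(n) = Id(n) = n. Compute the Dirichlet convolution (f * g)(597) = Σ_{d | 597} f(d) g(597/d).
(d * Id)(597) = 1005

Divisors of 597: [1, 3, 199, 597]. For each d | 597:
  d = 1: d(1) · Id(597/1) = 1 · 597 = 597
  d = 3: d(3) · Id(597/3) = 2 · 199 = 398
  d = 199: d(199) · Id(597/199) = 2 · 3 = 6
  d = 597: d(597) · Id(597/597) = 4 · 1 = 4
Summing: (d * Id)(597) = 597 + 398 + 6 + 4 = 1005.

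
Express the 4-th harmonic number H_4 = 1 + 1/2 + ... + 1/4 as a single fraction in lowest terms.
H_4 = 25/12

Direct summation: H_4 = 1 + 1/2 + ... + 1/4. The least common denominator is lcm(1, ..., 4) = 12; over this denominator the numerator is 12 + 6 + 4 + 3 = 25, so H_4 = 25/12 (already in lowest terms) ≈ 2.08333. (The PNT-adjacent estimate ln(4) + γ ≈ 1.96351 matches within O(1/n).)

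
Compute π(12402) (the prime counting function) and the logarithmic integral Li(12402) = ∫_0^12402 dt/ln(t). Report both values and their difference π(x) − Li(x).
π(12402) = 1480;  Li(12402) ≈ 1503.82;  π(x) − Li(x) ≈ -23.82.

Direct count of primes ≤ 12402 gives π(12402) = 1480. Numerical evaluation of the logarithmic integral gives Li(12402) ≈ 1503.82. The difference π(x) − Li(x) ≈ -23.82 is typically negative for small/moderate x (Li(x) overestimates), though Littlewood's theorem shows this sign changes infinitely often.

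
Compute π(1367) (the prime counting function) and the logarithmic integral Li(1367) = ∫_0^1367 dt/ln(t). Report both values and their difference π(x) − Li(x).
π(1367) = 219;  Li(1367) ≈ 229.51;  π(x) − Li(x) ≈ -10.51.

Direct count of primes ≤ 1367 gives π(1367) = 219. Numerical evaluation of the logarithmic integral gives Li(1367) ≈ 229.51. The difference π(x) − Li(x) ≈ -10.51 is typically negative for small/moderate x (Li(x) overestimates), though Littlewood's theorem shows this sign changes infinitely often.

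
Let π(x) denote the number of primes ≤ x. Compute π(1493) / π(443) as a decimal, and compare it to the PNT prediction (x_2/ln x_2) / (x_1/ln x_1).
π(1493)/π(443) = 238/86 ≈ 2.7674;  PNT prediction ≈ 2.8099.

π(443) = 86 and π(1493) = 238, so π(1493)/π(443) ≈ 2.7674. The PNT-predicted ratio is (1493/ln(1493)) / (443/ln(443)) ≈ 2.8099. The two agree to within a few percent, as expected.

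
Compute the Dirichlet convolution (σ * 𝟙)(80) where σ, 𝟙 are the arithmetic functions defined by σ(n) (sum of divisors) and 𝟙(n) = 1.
(σ * 𝟙)(80) = 399

Divisors of 80: [1, 2, 4, 5, 8, 10, 16, 20, 40, 80]. For each d | 80:
  d = 1: σ(1) · 𝟙(80/1) = 1 · 1 = 1
  d = 2: σ(2) · 𝟙(80/2) = 3 · 1 = 3
  d = 4: σ(4) · 𝟙(80/4) = 7 · 1 = 7
  d = 5: σ(5) · 𝟙(80/5) = 6 · 1 = 6
  d = 8: σ(8) · 𝟙(80/8) = 15 · 1 = 15
  d = 10: σ(10) · 𝟙(80/10) = 18 · 1 = 18
  d = 16: σ(16) · 𝟙(80/16) = 31 · 1 = 31
  d = 20: σ(20) · 𝟙(80/20) = 42 · 1 = 42
  d = 40: σ(40) · 𝟙(80/40) = 90 · 1 = 90
  d = 80: σ(80) · 𝟙(80/80) = 186 · 1 = 186
Summing: (σ * 𝟙)(80) = 1 + 3 + 7 + 6 + 15 + 18 + 31 + 42 + 90 + 186 = 399.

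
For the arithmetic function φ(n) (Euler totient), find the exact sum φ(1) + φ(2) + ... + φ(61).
Σ_{n ≤ 61} φ(n) = 1162

Compute φ(n) for each 1 ≤ n ≤ 61: φ(1) = 1, φ(2) = 1, φ(3) = 2, φ(4) = 2, φ(5) = 4, φ(6) = 2, φ(7) = 6, φ(8) = 4, φ(9) = 6, φ(10) = 4, φ(11) = 10, φ(12) = 4, φ(13) = 12, φ(14) = 6, φ(15) = 8, φ(16) = 8, φ(17) = 16, φ(18) = 6, φ(19) = 18, φ(20) = 8, φ(21) = 12, φ(22) = 10, φ(23) = 22, φ(24) = 8, φ(25) = 20, φ(26) = 12, φ(27) = 18, φ(28) = 12, φ(29) = 28, φ(30) = 8, φ(31) = 30, φ(32) = 16, φ(33) = 20, φ(34) = 16, φ(35) = 24, φ(36) = 12, φ(37) = 36, φ(38) = 18, φ(39) = 24, φ(40) = 16, φ(41) = 40, φ(42) = 12, φ(43) = 42, φ(44) = 20, φ(45) = 24, φ(46) = 22, φ(47) = 46, φ(48) = 16, φ(49) = 42, φ(50) = 20, φ(51) = 32, φ(52) = 24, φ(53) = 52, φ(54) = 18, φ(55) = 40, φ(56) = 24, φ(57) = 36, φ(58) = 28, φ(59) = 58, φ(60) = 16, φ(61) = 60. Summing all 61 values: 1162. (Average order: Σ_{n ≤ x} φ(n) ~ (3/π²) x². For x = 61, (3/π²)·61² ≈ 1131.05.)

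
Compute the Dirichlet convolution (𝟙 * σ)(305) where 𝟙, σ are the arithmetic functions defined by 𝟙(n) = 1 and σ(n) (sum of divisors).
(𝟙 * σ)(305) = 441

Divisors of 305: [1, 5, 61, 305]. For each d | 305:
  d = 1: 𝟙(1) · σ(305/1) = 1 · 372 = 372
  d = 5: 𝟙(5) · σ(305/5) = 1 · 62 = 62
  d = 61: 𝟙(61) · σ(305/61) = 1 · 6 = 6
  d = 305: 𝟙(305) · σ(305/305) = 1 · 1 = 1
Summing: (𝟙 * σ)(305) = 372 + 62 + 6 + 1 = 441.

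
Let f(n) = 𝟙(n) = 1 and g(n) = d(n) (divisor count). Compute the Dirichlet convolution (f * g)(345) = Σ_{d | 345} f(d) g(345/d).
(𝟙 * d)(345) = 27

Divisors of 345: [1, 3, 5, 15, 23, 69, 115, 345]. For each d | 345:
  d = 1: 𝟙(1) · d(345/1) = 1 · 8 = 8
  d = 3: 𝟙(3) · d(345/3) = 1 · 4 = 4
  d = 5: 𝟙(5) · d(345/5) = 1 · 4 = 4
  d = 15: 𝟙(15) · d(345/15) = 1 · 2 = 2
  d = 23: 𝟙(23) · d(345/23) = 1 · 4 = 4
  d = 69: 𝟙(69) · d(345/69) = 1 · 2 = 2
  d = 115: 𝟙(115) · d(345/115) = 1 · 2 = 2
  d = 345: 𝟙(345) · d(345/345) = 1 · 1 = 1
Summing: (𝟙 * d)(345) = 8 + 4 + 4 + 2 + 4 + 2 + 2 + 1 = 27.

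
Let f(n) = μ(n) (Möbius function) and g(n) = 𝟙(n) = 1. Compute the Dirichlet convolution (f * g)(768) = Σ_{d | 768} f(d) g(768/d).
(μ * 𝟙)(768) = 0

Divisors of 768: [1, 2, 3, 4, 6, 8, 12, 16, 24, 32, 48, 64, 96, 128, 192, 256, 384, 768]. For each d | 768:
  d = 1: μ(1) · 𝟙(768/1) = 1 · 1 = 1
  d = 2: μ(2) · 𝟙(768/2) = -1 · 1 = -1
  d = 3: μ(3) · 𝟙(768/3) = -1 · 1 = -1
  d = 4: μ(4) · 𝟙(768/4) = 0 · 1 = 0
  d = 6: μ(6) · 𝟙(768/6) = 1 · 1 = 1
  d = 8: μ(8) · 𝟙(768/8) = 0 · 1 = 0
  d = 12: μ(12) · 𝟙(768/12) = 0 · 1 = 0
  d = 16: μ(16) · 𝟙(768/16) = 0 · 1 = 0
  d = 24: μ(24) · 𝟙(768/24) = 0 · 1 = 0
  d = 32: μ(32) · 𝟙(768/32) = 0 · 1 = 0
  d = 48: μ(48) · 𝟙(768/48) = 0 · 1 = 0
  d = 64: μ(64) · 𝟙(768/64) = 0 · 1 = 0
  d = 96: μ(96) · 𝟙(768/96) = 0 · 1 = 0
  d = 128: μ(128) · 𝟙(768/128) = 0 · 1 = 0
  d = 192: μ(192) · 𝟙(768/192) = 0 · 1 = 0
  d = 256: μ(256) · 𝟙(768/256) = 0 · 1 = 0
  d = 384: μ(384) · 𝟙(768/384) = 0 · 1 = 0
  d = 768: μ(768) · 𝟙(768/768) = 0 · 1 = 0
Summing: (μ * 𝟙)(768) = 1 + -1 + -1 + 0 + 1 + 0 + 0 + 0 + 0 + 0 + 0 + 0 + 0 + 0 + 0 + 0 + 0 + 0 = 0.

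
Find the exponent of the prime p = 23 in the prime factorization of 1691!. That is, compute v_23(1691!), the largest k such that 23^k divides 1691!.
v_23(1691!) = 76

Legendre's formula: v_p(n!) = Σ_{k ≥ 1} ⌊n / p^k⌋. For p = 23, n = 1691, the terms are:
  ⌊1691/23^1⌋ = ⌊1691/23⌋ = 73
  ⌊1691/23^2⌋ = ⌊1691/529⌋ = 3
(the next term ⌊1691/23^3⌋ = 0, terminating the sum). Summing: v_23(1691!) = 73 + 3 = 76.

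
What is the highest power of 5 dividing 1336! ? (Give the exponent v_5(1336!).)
v_5(1336!) = 332

Legendre's formula: v_p(n!) = Σ_{k ≥ 1} ⌊n / p^k⌋. For p = 5, n = 1336, the terms are:
  ⌊1336/5^1⌋ = ⌊1336/5⌋ = 267
  ⌊1336/5^2⌋ = ⌊1336/25⌋ = 53
  ⌊1336/5^3⌋ = ⌊1336/125⌋ = 10
  ⌊1336/5^4⌋ = ⌊1336/625⌋ = 2
(the next term ⌊1336/5^5⌋ = 0, terminating the sum). Summing: v_5(1336!) = 267 + 53 + 10 + 2 = 332.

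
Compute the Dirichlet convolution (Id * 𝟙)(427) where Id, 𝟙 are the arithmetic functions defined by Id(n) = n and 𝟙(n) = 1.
(Id * 𝟙)(427) = 496

Divisors of 427: [1, 7, 61, 427]. For each d | 427:
  d = 1: Id(1) · 𝟙(427/1) = 1 · 1 = 1
  d = 7: Id(7) · 𝟙(427/7) = 7 · 1 = 7
  d = 61: Id(61) · 𝟙(427/61) = 61 · 1 = 61
  d = 427: Id(427) · 𝟙(427/427) = 427 · 1 = 427
Summing: (Id * 𝟙)(427) = 1 + 7 + 61 + 427 = 496.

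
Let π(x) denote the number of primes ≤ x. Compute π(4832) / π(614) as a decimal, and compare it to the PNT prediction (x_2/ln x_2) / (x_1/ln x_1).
π(4832)/π(614) = 650/112 ≈ 5.8036;  PNT prediction ≈ 5.9558.

π(614) = 112 and π(4832) = 650, so π(4832)/π(614) ≈ 5.8036. The PNT-predicted ratio is (4832/ln(4832)) / (614/ln(614)) ≈ 5.9558. The two agree to within a few percent, as expected.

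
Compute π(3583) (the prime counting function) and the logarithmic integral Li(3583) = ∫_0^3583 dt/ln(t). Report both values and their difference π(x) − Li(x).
π(3583) = 502;  Li(3583) ≈ 514.76;  π(x) − Li(x) ≈ -12.76.

Direct count of primes ≤ 3583 gives π(3583) = 502. Numerical evaluation of the logarithmic integral gives Li(3583) ≈ 514.76. The difference π(x) − Li(x) ≈ -12.76 is typically negative for small/moderate x (Li(x) overestimates), though Littlewood's theorem shows this sign changes infinitely often.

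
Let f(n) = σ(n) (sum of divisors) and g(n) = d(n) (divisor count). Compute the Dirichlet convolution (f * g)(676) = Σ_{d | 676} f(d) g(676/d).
(σ * d)(676) = 3424

Divisors of 676: [1, 2, 4, 13, 26, 52, 169, 338, 676]. For each d | 676:
  d = 1: σ(1) · d(676/1) = 1 · 9 = 9
  d = 2: σ(2) · d(676/2) = 3 · 6 = 18
  d = 4: σ(4) · d(676/4) = 7 · 3 = 21
  d = 13: σ(13) · d(676/13) = 14 · 6 = 84
  d = 26: σ(26) · d(676/26) = 42 · 4 = 168
  d = 52: σ(52) · d(676/52) = 98 · 2 = 196
  d = 169: σ(169) · d(676/169) = 183 · 3 = 549
  d = 338: σ(338) · d(676/338) = 549 · 2 = 1098
  d = 676: σ(676) · d(676/676) = 1281 · 1 = 1281
Summing: (σ * d)(676) = 9 + 18 + 21 + 84 + 168 + 196 + 549 + 1098 + 1281 = 3424.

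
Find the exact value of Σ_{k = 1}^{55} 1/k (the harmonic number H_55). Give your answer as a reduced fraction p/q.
H_55 = 251499286680120823312889/54749786241679275146400

Direct summation: H_55 = 1 + 1/2 + ... + 1/55. The least common denominator is lcm(1, ..., 55) = 164249358725037825439200; over this denominator the numerator is 164249358725037825439200 + 82124679362518912719600 + 54749786241679275146400 + 41062339681259456359800 + 32849871745007565087840 + 27374893120839637573200 + 23464194103576832205600 + 20531169840629728179900 + 18249928747226425048800 + 16424935872503782543920 + 14931759884094347767200 + 13687446560419818786600 + 12634566055772140418400 + 11732097051788416102800 + 10949957248335855029280 + 10265584920314864089950 + 9661726983825754437600 + 9124964373613212524400 + 8644703090791464496800 + 8212467936251891271960 + 7821398034525610735200 + 7465879942047173883600 + 7141276466305992410400 + 6843723280209909393300 + 6569974349001513017568 + 6317283027886070209200 + 6083309582408808349600 + 5866048525894208051400 + 5663770990518545704800 + 5474978624167927514640 + 5298366410485091143200 + 5132792460157432044975 + 4977253294698115922400 + 4830863491912877218800 + 4692838820715366441120 + 4562482186806606262200 + 4439171857433454741600 + 4322351545395732248400 + 4211522018590713472800 + 4106233968125945635980 + 4006081920122873791200 + 3910699017262805367600 + 3819752528489251754400 + 3732939971023586941800 + 3649985749445285009760 + 3570638233152996205200 + 3494667206915698413600 + 3421861640104954696650 + 3352027729082404600800 + 3284987174500756508784 + 3220575661275251479200 + 3158641513943035104600 + 3099044504245996706400 + 3041654791204404174800 + 2986351976818869553440 = 754497860040362469938667, so H_55 = 754497860040362469938667/164249358725037825439200; reducing by gcd(754497860040362469938667, 164249358725037825439200) = 3 gives 251499286680120823312889/54749786241679275146400 ≈ 4.59361. (The PNT-adjacent estimate ln(55) + γ ≈ 4.58455 matches within O(1/n).)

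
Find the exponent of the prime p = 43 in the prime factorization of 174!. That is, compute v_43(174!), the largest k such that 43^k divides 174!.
v_43(174!) = 4

Legendre's formula: v_p(n!) = Σ_{k ≥ 1} ⌊n / p^k⌋. For p = 43, n = 174, the terms are:
  ⌊174/43^1⌋ = ⌊174/43⌋ = 4
(the next term ⌊174/43^2⌋ = 0, terminating the sum). Summing: v_43(174!) = 4 = 4.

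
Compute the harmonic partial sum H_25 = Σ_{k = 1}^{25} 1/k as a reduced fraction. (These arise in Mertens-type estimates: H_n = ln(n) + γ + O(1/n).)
H_25 = 34052522467/8923714800

Direct summation: H_25 = 1 + 1/2 + ... + 1/25. The least common denominator is lcm(1, ..., 25) = 26771144400; over this denominator the numerator is 26771144400 + 13385572200 + 8923714800 + 6692786100 + 5354228880 + 4461857400 + 3824449200 + 3346393050 + 2974571600 + 2677114440 + 2433740400 + 2230928700 + 2059318800 + 1912224600 + 1784742960 + 1673196525 + 1574773200 + 1487285800 + 1409007600 + 1338557220 + 1274816400 + 1216870200 + 1163962800 + 1115464350 + 1070845776 = 102157567401, so H_25 = 102157567401/26771144400; reducing by gcd(102157567401, 26771144400) = 3 gives 34052522467/8923714800 ≈ 3.81596. (The PNT-adjacent estimate ln(25) + γ ≈ 3.79609 matches within O(1/n).)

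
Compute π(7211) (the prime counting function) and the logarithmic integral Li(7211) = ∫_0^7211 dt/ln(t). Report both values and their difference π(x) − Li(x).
π(7211) = 921;  Li(7211) ≈ 938.12;  π(x) − Li(x) ≈ -17.12.

Direct count of primes ≤ 7211 gives π(7211) = 921. Numerical evaluation of the logarithmic integral gives Li(7211) ≈ 938.12. The difference π(x) − Li(x) ≈ -17.12 is typically negative for small/moderate x (Li(x) overestimates), though Littlewood's theorem shows this sign changes infinitely often.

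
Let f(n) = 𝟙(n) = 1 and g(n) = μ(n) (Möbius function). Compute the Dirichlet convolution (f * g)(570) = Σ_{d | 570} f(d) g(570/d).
(𝟙 * μ)(570) = 0

Divisors of 570: [1, 2, 3, 5, 6, 10, 15, 19, 30, 38, 57, 95, 114, 190, 285, 570]. For each d | 570:
  d = 1: 𝟙(1) · μ(570/1) = 1 · 1 = 1
  d = 2: 𝟙(2) · μ(570/2) = 1 · -1 = -1
  d = 3: 𝟙(3) · μ(570/3) = 1 · -1 = -1
  d = 5: 𝟙(5) · μ(570/5) = 1 · -1 = -1
  d = 6: 𝟙(6) · μ(570/6) = 1 · 1 = 1
  d = 10: 𝟙(10) · μ(570/10) = 1 · 1 = 1
  d = 15: 𝟙(15) · μ(570/15) = 1 · 1 = 1
  d = 19: 𝟙(19) · μ(570/19) = 1 · -1 = -1
  d = 30: 𝟙(30) · μ(570/30) = 1 · -1 = -1
  d = 38: 𝟙(38) · μ(570/38) = 1 · 1 = 1
  d = 57: 𝟙(57) · μ(570/57) = 1 · 1 = 1
  d = 95: 𝟙(95) · μ(570/95) = 1 · 1 = 1
  d = 114: 𝟙(114) · μ(570/114) = 1 · -1 = -1
  d = 190: 𝟙(190) · μ(570/190) = 1 · -1 = -1
  d = 285: 𝟙(285) · μ(570/285) = 1 · -1 = -1
  d = 570: 𝟙(570) · μ(570/570) = 1 · 1 = 1
Summing: (𝟙 * μ)(570) = 1 + -1 + -1 + -1 + 1 + 1 + 1 + -1 + -1 + 1 + 1 + 1 + -1 + -1 + -1 + 1 = 0.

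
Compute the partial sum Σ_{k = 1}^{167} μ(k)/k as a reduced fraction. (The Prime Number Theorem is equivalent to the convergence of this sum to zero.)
Σ μ(k)/k = 3320595668723936105212130194759121950701456962705503856339925674/481473710367991963528473107950567214598209565303106537707981745635

Values of μ(k) for 1 ≤ k ≤ 167: μ(1) = 1, μ(2) = -1, μ(3) = -1, μ(5) = -1, μ(6) = 1, μ(7) = -1, μ(10) = 1, μ(11) = -1, μ(13) = -1, μ(14) = 1, μ(15) = 1, μ(17) = -1, μ(19) = -1, μ(21) = 1, μ(22) = 1, μ(23) = -1, μ(26) = 1, μ(29) = -1, μ(30) = -1, μ(31) = -1, μ(33) = 1, μ(34) = 1, μ(35) = 1, μ(37) = -1, μ(38) = 1, μ(39) = 1, μ(41) = -1, μ(42) = -1, μ(43) = -1, μ(46) = 1, μ(47) = -1, μ(51) = 1, μ(53) = -1, μ(55) = 1, μ(57) = 1, μ(58) = 1, μ(59) = -1, μ(61) = -1, μ(62) = 1, μ(65) = 1, μ(66) = -1, μ(67) = -1, μ(69) = 1, μ(70) = -1, μ(71) = -1, μ(73) = -1, μ(74) = 1, μ(77) = 1, μ(78) = -1, μ(79) = -1, μ(82) = 1, μ(83) = -1, μ(85) = 1, μ(86) = 1, μ(87) = 1, μ(89) = -1, μ(91) = 1, μ(93) = 1, μ(94) = 1, μ(95) = 1, μ(97) = -1, μ(101) = -1, μ(102) = -1, μ(103) = -1, μ(105) = -1, μ(106) = 1, μ(107) = -1, μ(109) = -1, μ(110) = -1, μ(111) = 1, μ(113) = -1, μ(114) = -1, μ(115) = 1, μ(118) = 1, μ(119) = 1, μ(122) = 1, μ(123) = 1, μ(127) = -1, μ(129) = 1, μ(130) = -1, μ(131) = -1, μ(133) = 1, μ(134) = 1, μ(137) = -1, μ(138) = -1, μ(139) = -1, μ(141) = 1, μ(142) = 1, μ(143) = 1, μ(145) = 1, μ(146) = 1, μ(149) = -1, μ(151) = -1, μ(154) = -1, μ(155) = 1, μ(157) = -1, μ(158) = 1, μ(159) = 1, μ(161) = 1, μ(163) = -1, μ(165) = -1, μ(166) = 1, μ(167) = -1, with μ = 0 on non-squarefree integers. Summing μ(k)/k for k where μ(k) ≠ 0 gives 3320595668723936105212130194759121950701456962705503856339925674/481473710367991963528473107950567214598209565303106537707981745635 ≈ 0.0069. (PNT ⟺ this sum → 0 as n → ∞.)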